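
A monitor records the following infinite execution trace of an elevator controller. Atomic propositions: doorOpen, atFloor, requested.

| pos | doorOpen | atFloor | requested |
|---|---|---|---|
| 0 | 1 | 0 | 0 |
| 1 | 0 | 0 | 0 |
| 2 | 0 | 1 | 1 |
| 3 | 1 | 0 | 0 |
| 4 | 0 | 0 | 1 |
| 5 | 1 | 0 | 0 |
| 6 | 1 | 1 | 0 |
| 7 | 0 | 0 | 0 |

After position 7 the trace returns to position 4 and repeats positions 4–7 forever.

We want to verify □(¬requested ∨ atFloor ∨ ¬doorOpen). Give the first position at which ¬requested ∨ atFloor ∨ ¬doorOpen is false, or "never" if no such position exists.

never

¬requested ∨ atFloor ∨ ¬doorOpen holds at every position 0..7, and those are all the positions the trace ever visits, so the invariant □(¬requested ∨ atFloor ∨ ¬doorOpen) is never violated.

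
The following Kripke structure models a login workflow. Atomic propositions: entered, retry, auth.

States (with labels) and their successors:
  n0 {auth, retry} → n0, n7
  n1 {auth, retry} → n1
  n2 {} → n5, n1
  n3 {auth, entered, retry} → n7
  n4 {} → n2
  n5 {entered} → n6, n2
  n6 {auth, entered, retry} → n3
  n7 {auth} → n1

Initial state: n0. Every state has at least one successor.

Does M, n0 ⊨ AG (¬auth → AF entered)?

Yes

States satisfying ¬auth → AF entered: {n0, n1, n3, n5, n6, n7}.
States satisfying AG (¬auth → AF entered): {n0, n1, n3, n6, n7}.
Every state reachable from n0 satisfies ¬auth → AF entered.
n0 ∈ Sat(AG (¬auth → AF entered)).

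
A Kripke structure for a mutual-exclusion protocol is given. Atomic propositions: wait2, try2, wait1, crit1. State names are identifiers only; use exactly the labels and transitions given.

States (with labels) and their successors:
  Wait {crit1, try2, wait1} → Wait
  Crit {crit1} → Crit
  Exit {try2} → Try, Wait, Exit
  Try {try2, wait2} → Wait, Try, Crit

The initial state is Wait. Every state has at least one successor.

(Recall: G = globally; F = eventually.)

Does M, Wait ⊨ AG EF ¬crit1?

States satisfying EF ¬crit1: {Exit, Try}.
States satisfying AG EF ¬crit1: ∅.
Wait is reachable from Wait and violates EF ¬crit1, so AG fails at Wait.
Wait ∉ Sat(AG EF ¬crit1).

No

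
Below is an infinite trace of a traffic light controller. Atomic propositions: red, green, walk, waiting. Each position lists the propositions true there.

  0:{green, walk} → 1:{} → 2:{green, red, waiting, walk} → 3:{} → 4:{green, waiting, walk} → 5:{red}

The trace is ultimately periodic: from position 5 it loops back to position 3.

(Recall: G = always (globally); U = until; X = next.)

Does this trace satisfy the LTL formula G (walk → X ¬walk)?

Satisfied

walk → X ¬walk holds at every position 0..5, and those are all positions ever visited, so G (walk → X ¬walk) holds.
Positions where walk holds: 0, 2, 4.
Check X ¬walk at each: 0→ok, 2→ok, 4→ok.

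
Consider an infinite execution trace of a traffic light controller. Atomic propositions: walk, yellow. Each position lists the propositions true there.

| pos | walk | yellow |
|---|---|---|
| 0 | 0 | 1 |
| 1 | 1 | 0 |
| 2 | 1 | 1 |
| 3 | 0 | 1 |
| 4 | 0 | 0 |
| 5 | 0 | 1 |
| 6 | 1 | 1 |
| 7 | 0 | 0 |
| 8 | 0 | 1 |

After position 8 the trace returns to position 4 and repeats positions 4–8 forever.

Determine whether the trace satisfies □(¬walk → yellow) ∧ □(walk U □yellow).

No

¬walk → yellow must hold at every position from 0 onward. It fails at position 4, so □(¬walk → yellow) is false.
Positions where ¬walk holds: 0, 3, 4, 5, 7, 8.
Check yellow at each: 0→ok, 3→ok, 4→fails, 5→ok, 7→fails, 8→ok.
walk U □yellow must hold at every position from 0 onward. It fails at position 0, so □(walk U □yellow) is false.
At position 0: □(¬walk → yellow) is false; □(walk U □yellow) is false; so □(¬walk → yellow) ∧ □(walk U □yellow) is false.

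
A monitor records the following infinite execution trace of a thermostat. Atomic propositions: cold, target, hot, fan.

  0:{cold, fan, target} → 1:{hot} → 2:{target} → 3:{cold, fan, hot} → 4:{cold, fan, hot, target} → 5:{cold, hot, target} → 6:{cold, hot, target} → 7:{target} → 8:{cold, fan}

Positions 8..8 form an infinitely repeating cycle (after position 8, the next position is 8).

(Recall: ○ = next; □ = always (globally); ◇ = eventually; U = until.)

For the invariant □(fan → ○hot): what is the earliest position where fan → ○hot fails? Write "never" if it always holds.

8

Check fan → ○hot at each position in order: 0 ✓, 1 ✓, 2 ✓, 3 ✓, 4 ✓, 5 ✓, 6 ✓, 7 ✓.
At position 8 the labels are {cold, fan} and the next position 8 has {cold, fan}, so fan → ○hot is false there. This is the first violation.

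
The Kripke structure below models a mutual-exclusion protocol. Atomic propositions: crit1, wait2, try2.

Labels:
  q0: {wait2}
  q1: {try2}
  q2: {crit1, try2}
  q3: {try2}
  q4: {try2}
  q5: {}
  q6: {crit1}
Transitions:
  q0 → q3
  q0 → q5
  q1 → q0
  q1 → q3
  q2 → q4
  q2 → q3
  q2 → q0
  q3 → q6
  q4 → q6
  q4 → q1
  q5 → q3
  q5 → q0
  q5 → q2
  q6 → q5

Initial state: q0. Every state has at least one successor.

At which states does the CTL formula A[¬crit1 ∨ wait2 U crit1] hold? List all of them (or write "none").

{q2, q3, q6}

States satisfying ¬crit1 ∨ wait2: {q0, q1, q3, q4, q5}.
States satisfying crit1: {q2, q6}.
States satisfying A[¬crit1 ∨ wait2 U crit1]: {q2, q3, q6}.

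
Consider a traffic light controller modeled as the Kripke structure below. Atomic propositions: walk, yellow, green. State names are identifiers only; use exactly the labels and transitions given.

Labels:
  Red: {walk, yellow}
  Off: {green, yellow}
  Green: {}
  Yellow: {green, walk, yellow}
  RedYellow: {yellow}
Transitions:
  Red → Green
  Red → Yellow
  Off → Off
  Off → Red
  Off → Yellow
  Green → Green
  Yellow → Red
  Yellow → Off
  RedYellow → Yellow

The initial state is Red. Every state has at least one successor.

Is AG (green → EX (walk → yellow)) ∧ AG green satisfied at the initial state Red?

Does not hold

States satisfying green → EX (walk → yellow): {Red, Off, Green, Yellow, RedYellow}.
States satisfying AG (green → EX (walk → yellow)): {Red, Off, Green, Yellow, RedYellow}.
States satisfying green: {Off, Yellow}.
States satisfying AG green: ∅.
States satisfying AG (green → EX (walk → yellow)) ∧ AG green: ∅.
Red ∉ Sat(AG (green → EX (walk → yellow)) ∧ AG green).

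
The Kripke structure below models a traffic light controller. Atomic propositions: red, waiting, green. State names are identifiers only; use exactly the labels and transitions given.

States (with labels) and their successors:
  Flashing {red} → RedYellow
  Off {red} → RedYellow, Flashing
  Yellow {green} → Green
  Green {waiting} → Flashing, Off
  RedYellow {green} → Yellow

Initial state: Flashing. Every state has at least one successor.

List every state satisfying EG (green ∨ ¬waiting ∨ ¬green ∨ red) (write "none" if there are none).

States satisfying green ∨ ¬waiting ∨ ¬green ∨ red: {Flashing, Off, Yellow, Green, RedYellow}.
States satisfying EG (green ∨ ¬waiting ∨ ¬green ∨ red): {Flashing, Off, Yellow, Green, RedYellow}.

{Flashing, Off, Yellow, Green, RedYellow}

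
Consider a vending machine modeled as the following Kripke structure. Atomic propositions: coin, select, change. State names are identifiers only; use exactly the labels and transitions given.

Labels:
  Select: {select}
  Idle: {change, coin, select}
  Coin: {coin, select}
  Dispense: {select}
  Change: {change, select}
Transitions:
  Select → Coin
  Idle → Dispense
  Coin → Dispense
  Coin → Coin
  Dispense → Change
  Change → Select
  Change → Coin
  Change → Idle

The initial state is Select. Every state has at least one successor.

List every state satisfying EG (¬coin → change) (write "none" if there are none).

{Coin, Change}

States satisfying ¬coin → change: {Idle, Coin, Change}.
States satisfying EG (¬coin → change): {Coin, Change}.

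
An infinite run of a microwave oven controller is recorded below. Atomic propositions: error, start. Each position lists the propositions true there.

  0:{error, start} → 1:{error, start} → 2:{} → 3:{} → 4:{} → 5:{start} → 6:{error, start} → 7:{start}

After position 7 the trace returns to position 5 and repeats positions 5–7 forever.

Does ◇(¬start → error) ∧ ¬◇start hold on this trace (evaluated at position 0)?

¬start → error holds at position 0, which is reachable from 0, so ◇(¬start → error) holds.
At position 0: ◇(¬start → error) is true; ¬◇start is false; so ◇(¬start → error) ∧ ¬◇start is false.

No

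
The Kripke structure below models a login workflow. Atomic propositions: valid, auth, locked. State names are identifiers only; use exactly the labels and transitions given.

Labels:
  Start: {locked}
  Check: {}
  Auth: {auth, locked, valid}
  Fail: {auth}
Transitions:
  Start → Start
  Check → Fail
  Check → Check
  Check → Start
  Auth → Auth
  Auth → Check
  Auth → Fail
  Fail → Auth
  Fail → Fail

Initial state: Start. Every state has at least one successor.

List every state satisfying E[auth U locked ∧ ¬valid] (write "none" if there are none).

{Start}

States satisfying auth: {Auth, Fail}.
States satisfying locked ∧ ¬valid: {Start}.
States satisfying E[auth U locked ∧ ¬valid]: {Start}.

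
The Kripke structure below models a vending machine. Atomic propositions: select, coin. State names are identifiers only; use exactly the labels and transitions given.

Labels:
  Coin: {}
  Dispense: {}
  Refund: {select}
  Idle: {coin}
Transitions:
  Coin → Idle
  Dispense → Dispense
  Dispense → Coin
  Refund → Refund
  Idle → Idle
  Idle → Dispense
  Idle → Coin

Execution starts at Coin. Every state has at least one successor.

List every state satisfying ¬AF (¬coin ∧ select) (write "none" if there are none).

States satisfying ¬coin ∧ select: {Refund}.
States satisfying AF (¬coin ∧ select): {Refund}.
States satisfying ¬AF (¬coin ∧ select): {Coin, Dispense, Idle}.

{Coin, Dispense, Idle}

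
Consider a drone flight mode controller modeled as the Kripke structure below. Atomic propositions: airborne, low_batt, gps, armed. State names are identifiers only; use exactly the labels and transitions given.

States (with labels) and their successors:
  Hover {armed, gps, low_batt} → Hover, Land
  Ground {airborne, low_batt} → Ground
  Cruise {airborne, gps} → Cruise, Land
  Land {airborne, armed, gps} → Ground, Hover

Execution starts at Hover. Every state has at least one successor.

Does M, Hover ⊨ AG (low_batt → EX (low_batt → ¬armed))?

Yes

States satisfying low_batt → EX (low_batt → ¬armed): {Hover, Ground, Cruise, Land}.
States satisfying AG (low_batt → EX (low_batt → ¬armed)): {Hover, Ground, Cruise, Land}.
Every state reachable from Hover satisfies low_batt → EX (low_batt → ¬armed).
Hover ∈ Sat(AG (low_batt → EX (low_batt → ¬armed))).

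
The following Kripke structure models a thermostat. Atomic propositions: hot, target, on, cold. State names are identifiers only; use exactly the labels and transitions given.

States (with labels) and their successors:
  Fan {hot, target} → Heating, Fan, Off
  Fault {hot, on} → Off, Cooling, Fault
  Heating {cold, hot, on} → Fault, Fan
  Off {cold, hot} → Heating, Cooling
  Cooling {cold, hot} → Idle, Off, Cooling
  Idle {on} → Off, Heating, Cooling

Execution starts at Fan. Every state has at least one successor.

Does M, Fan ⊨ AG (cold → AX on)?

States satisfying cold → AX on: {Fan, Fault, Idle}.
States satisfying AG (cold → AX on): ∅.
Cooling is reachable from Fan and violates cold → AX on, so AG fails at Fan.
Fan ∉ Sat(AG (cold → AX on)).

Does not hold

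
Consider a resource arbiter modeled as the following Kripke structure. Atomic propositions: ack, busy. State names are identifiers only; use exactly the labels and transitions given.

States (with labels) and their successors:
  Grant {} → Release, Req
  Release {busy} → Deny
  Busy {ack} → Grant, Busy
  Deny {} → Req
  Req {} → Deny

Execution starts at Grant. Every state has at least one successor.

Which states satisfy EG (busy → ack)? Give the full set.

States satisfying busy → ack: {Grant, Busy, Deny, Req}.
States satisfying EG (busy → ack): {Grant, Busy, Deny, Req}.

{Grant, Busy, Deny, Req}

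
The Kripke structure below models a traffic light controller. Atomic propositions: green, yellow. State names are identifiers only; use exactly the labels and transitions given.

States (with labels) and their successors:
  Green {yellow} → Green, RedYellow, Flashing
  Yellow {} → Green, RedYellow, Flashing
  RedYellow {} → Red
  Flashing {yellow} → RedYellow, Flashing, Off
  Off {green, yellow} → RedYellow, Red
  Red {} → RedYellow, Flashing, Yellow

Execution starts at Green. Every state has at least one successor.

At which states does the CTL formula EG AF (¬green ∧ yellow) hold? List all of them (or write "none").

States satisfying AF (¬green ∧ yellow): {Green, Flashing}.
States satisfying EG AF (¬green ∧ yellow): {Green, Flashing}.

{Green, Flashing}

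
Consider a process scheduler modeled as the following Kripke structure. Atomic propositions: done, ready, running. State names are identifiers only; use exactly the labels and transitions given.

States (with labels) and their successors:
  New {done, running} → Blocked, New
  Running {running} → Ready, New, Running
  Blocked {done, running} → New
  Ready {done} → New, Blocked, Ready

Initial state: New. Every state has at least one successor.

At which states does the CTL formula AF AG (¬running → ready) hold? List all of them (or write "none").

States satisfying AG (¬running → ready): {New, Blocked}.
States satisfying AF AG (¬running → ready): {New, Blocked}.

{New, Blocked}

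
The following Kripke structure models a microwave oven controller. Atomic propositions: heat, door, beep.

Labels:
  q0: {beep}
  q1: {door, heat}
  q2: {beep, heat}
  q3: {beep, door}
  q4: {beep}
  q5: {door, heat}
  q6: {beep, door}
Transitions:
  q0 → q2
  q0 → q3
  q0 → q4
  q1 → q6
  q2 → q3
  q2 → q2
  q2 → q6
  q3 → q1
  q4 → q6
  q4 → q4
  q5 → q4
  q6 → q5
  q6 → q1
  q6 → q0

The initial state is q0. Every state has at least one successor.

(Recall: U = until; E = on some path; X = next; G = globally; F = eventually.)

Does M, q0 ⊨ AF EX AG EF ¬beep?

States satisfying EX AG EF ¬beep: {q0, q1, q2, q3, q4, q5, q6}.
States satisfying AF EX AG EF ¬beep: {q0, q1, q2, q3, q4, q5, q6}.
q0 ∈ Sat(AF EX AG EF ¬beep).

Holds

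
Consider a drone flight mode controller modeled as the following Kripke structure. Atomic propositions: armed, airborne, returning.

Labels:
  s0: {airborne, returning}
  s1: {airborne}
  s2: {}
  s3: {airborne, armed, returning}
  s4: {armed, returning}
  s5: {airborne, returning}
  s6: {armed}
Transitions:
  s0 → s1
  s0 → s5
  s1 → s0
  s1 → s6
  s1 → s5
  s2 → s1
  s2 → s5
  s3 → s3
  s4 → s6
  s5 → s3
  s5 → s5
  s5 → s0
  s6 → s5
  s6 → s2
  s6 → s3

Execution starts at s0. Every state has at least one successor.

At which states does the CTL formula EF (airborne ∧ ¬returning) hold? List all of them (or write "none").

States satisfying airborne ∧ ¬returning: {s1}.
States satisfying EF (airborne ∧ ¬returning): {s0, s1, s2, s4, s5, s6}.

{s0, s1, s2, s4, s5, s6}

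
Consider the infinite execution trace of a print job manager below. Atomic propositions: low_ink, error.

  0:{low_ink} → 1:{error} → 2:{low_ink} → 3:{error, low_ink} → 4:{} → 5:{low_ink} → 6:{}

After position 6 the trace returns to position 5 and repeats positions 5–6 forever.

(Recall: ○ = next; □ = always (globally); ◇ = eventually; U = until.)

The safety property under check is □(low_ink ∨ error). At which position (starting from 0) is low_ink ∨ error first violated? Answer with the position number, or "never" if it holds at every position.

4

Check low_ink ∨ error at each position in order: 0 ✓, 1 ✓, 2 ✓, 3 ✓.
At position 4 the labels are {}, so low_ink ∨ error is false there. This is the first violation.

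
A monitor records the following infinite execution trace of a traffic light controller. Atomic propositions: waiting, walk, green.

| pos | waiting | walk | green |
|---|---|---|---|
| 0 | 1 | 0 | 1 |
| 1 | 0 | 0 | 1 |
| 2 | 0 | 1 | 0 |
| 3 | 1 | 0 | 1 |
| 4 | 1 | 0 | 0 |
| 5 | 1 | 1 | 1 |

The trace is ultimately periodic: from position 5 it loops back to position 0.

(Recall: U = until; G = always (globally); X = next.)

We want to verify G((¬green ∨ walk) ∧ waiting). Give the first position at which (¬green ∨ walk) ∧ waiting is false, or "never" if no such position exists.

At position 0 the labels are {green, waiting}, so (¬green ∨ walk) ∧ waiting is false there. This is the first violation.

0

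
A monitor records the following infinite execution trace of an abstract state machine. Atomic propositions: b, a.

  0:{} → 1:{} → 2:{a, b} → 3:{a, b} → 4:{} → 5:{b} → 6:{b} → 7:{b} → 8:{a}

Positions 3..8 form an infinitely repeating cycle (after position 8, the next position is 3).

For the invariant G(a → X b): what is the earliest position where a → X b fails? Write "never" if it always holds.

3

Check a → X b at each position in order: 0 ✓, 1 ✓, 2 ✓.
At position 3 the labels are {a, b} and the next position 4 has {}, so a → X b is false there. This is the first violation.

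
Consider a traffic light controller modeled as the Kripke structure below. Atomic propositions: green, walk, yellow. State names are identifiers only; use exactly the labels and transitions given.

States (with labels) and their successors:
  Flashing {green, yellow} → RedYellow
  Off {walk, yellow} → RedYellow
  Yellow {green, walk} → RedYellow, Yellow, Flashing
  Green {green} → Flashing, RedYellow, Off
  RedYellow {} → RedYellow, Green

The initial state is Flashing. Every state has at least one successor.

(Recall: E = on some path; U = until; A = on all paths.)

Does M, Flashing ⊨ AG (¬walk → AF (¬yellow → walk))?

States satisfying ¬walk → AF (¬yellow → walk): {Flashing, Off, Yellow}.
States satisfying AG (¬walk → AF (¬yellow → walk)): ∅.
Green is reachable from Flashing and violates ¬walk → AF (¬yellow → walk), so AG fails at Flashing.
Flashing ∉ Sat(AG (¬walk → AF (¬yellow → walk))).

Violated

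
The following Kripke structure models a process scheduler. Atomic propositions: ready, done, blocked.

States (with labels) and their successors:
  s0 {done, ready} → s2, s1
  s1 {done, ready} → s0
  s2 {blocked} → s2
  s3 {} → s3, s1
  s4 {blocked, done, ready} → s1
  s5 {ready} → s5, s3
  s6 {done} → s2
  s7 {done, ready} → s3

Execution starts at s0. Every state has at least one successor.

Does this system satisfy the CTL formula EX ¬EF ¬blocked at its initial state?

Holds

States satisfying ¬EF ¬blocked: {s2}.
States satisfying EX ¬EF ¬blocked: {s0, s2, s6}.
s0 ∈ Sat(EX ¬EF ¬blocked).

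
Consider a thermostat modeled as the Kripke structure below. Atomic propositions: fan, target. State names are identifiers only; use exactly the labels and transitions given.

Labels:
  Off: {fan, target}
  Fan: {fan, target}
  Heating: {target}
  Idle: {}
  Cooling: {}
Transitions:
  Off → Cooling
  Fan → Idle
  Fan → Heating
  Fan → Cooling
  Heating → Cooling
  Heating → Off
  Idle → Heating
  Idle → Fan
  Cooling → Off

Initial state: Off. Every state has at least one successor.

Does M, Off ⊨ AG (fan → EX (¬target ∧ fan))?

States satisfying fan → EX (¬target ∧ fan): {Heating, Idle, Cooling}.
States satisfying AG (fan → EX (¬target ∧ fan)): ∅.
Off is reachable from Off and violates fan → EX (¬target ∧ fan), so AG fails at Off.
Off ∉ Sat(AG (fan → EX (¬target ∧ fan))).

Does not hold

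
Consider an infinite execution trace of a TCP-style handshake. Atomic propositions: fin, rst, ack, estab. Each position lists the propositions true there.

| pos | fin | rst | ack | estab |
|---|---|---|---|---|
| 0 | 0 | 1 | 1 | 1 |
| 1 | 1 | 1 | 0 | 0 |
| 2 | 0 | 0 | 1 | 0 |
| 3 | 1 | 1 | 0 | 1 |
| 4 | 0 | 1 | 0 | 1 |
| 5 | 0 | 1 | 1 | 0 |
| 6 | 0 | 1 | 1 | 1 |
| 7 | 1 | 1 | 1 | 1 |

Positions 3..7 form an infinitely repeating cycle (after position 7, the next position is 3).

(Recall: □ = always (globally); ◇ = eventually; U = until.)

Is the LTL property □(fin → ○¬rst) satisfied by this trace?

fin → ○¬rst must hold at every position from 0 onward. It fails at position 3, so □(fin → ○¬rst) is false.
Positions where fin holds: 1, 3, 7.
Check ○¬rst at each: 1→ok, 3→fails, 7→fails.

Violated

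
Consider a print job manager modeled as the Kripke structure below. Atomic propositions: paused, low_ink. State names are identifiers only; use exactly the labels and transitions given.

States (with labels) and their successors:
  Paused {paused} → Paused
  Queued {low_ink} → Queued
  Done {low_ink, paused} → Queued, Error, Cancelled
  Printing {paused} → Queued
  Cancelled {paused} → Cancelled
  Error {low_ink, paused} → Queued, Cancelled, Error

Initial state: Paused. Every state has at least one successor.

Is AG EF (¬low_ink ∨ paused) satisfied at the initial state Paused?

States satisfying EF (¬low_ink ∨ paused): {Paused, Done, Printing, Cancelled, Error}.
States satisfying AG EF (¬low_ink ∨ paused): {Paused, Cancelled}.
Every state reachable from Paused satisfies EF (¬low_ink ∨ paused).
Paused ∈ Sat(AG EF (¬low_ink ∨ paused)).

Holds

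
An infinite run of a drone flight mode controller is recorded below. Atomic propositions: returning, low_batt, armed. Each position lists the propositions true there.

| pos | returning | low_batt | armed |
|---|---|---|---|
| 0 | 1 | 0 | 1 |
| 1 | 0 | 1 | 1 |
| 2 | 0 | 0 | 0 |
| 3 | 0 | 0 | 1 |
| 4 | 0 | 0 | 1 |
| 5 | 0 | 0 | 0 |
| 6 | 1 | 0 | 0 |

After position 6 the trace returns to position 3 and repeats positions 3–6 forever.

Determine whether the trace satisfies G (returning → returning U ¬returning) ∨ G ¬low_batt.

returning → returning U ¬returning holds at every position 0..6, and those are all positions ever visited, so G (returning → returning U ¬returning) holds.
Positions where returning holds: 0, 6.
Check returning U ¬returning at each: 0→ok, 6→ok.
¬low_batt must hold at every position from 0 onward. It fails at position 1, so G ¬low_batt is false.
At position 0: G (returning → returning U ¬returning) is true; G ¬low_batt is false; so G (returning → returning U ¬returning) ∨ G ¬low_batt is true.

Satisfied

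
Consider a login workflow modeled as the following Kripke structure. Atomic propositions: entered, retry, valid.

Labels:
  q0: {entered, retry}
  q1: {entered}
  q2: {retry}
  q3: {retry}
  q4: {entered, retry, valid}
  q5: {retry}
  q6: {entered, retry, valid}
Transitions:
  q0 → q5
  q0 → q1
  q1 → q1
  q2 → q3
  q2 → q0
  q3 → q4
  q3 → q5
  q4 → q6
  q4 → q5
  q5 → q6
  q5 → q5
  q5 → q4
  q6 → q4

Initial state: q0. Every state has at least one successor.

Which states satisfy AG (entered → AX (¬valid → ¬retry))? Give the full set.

{q1}

States satisfying entered → AX (¬valid → ¬retry): {q1, q2, q3, q5, q6}.
States satisfying AG (entered → AX (¬valid → ¬retry)): {q1}.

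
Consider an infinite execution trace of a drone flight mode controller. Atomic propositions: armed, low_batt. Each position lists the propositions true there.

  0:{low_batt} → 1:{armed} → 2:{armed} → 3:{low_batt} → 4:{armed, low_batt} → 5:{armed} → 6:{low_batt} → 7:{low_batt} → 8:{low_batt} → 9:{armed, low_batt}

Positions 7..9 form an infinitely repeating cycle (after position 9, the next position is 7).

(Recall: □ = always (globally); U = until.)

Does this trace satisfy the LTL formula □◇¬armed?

◇¬armed holds at every position 0..9, and those are all positions ever visited, so □◇¬armed holds.

Yes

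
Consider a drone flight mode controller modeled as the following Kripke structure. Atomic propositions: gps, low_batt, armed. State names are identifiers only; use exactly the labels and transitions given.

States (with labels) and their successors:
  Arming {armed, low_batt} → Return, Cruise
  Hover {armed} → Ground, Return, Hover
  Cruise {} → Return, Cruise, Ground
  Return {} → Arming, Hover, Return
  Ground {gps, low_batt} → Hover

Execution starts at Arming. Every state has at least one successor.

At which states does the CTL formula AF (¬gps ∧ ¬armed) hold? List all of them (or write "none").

{Arming, Cruise, Return}

States satisfying ¬gps ∧ ¬armed: {Cruise, Return}.
States satisfying AF (¬gps ∧ ¬armed): {Arming, Cruise, Return}.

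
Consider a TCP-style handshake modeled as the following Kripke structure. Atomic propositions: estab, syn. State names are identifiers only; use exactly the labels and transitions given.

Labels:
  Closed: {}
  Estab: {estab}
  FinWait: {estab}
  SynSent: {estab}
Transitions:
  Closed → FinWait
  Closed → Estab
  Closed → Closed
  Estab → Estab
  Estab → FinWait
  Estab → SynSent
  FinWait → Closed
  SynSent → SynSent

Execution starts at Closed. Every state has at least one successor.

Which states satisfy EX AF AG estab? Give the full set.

{Estab, SynSent}

States satisfying AF AG estab: {SynSent}.
States satisfying EX AF AG estab: {Estab, SynSent}.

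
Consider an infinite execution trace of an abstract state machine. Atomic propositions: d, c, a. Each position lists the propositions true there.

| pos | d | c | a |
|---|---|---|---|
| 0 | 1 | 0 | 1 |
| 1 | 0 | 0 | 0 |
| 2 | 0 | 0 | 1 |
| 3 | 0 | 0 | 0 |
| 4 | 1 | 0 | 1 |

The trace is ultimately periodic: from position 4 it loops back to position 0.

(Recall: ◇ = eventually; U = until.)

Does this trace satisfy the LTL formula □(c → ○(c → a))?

Holds

c → ○(c → a) holds at every position 0..4, and those are all positions ever visited, so □(c → ○(c → a)) holds.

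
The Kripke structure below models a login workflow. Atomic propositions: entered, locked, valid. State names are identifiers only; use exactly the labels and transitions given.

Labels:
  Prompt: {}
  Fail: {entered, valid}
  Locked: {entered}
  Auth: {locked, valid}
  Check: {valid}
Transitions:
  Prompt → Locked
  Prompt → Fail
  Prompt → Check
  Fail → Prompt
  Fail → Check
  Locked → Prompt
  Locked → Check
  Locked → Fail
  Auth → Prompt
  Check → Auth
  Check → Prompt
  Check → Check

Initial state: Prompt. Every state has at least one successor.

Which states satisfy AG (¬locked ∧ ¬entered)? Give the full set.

States satisfying ¬locked ∧ ¬entered: {Prompt, Check}.
States satisfying AG (¬locked ∧ ¬entered): ∅.

none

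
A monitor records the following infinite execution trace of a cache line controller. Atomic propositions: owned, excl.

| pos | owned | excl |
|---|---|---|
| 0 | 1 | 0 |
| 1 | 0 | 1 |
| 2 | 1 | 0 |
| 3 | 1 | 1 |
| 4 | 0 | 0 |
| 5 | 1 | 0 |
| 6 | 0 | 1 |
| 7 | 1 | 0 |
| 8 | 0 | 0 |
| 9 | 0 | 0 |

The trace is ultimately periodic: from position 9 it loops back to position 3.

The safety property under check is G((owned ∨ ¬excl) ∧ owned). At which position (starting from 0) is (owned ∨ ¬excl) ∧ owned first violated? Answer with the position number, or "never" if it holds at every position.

Check (owned ∨ ¬excl) ∧ owned at each position in order: 0 ✓.
At position 1 the labels are {excl}, so (owned ∨ ¬excl) ∧ owned is false there. This is the first violation.

1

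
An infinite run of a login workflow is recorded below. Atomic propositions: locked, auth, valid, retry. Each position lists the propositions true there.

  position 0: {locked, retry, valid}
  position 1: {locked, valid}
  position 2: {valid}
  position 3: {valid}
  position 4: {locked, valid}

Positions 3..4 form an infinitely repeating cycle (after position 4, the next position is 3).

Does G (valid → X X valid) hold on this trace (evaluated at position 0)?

valid → X X valid holds at every position 0..4, and those are all positions ever visited, so G (valid → X X valid) holds.
Positions where valid holds: 0, 1, 2, 3, 4.
Check X X valid at each: 0→ok, 1→ok, 2→ok, 3→ok, 4→ok.

Yes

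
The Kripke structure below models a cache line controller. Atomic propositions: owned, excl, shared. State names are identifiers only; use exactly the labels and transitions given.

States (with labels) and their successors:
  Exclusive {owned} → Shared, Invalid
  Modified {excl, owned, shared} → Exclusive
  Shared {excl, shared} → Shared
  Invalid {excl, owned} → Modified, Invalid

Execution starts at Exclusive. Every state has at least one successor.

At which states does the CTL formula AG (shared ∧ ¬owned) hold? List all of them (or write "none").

States satisfying shared ∧ ¬owned: {Shared}.
States satisfying AG (shared ∧ ¬owned): {Shared}.

{Shared}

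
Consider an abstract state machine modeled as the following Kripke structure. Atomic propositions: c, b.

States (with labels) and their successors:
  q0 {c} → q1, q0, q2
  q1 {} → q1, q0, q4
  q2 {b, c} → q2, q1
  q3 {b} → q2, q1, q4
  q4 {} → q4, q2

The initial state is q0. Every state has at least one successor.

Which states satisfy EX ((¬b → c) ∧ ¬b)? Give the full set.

States satisfying (¬b → c) ∧ ¬b: {q0}.
States satisfying EX ((¬b → c) ∧ ¬b): {q0, q1}.

{q0, q1}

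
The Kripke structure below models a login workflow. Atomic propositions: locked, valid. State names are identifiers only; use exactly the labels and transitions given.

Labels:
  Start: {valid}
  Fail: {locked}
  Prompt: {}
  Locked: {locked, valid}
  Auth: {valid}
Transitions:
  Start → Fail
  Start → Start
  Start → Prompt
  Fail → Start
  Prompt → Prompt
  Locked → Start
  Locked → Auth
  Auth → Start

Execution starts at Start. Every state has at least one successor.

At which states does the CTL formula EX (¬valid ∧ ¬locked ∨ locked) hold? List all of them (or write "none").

States satisfying ¬valid ∧ ¬locked ∨ locked: {Fail, Prompt, Locked}.
States satisfying EX (¬valid ∧ ¬locked ∨ locked): {Start, Prompt}.

{Start, Prompt}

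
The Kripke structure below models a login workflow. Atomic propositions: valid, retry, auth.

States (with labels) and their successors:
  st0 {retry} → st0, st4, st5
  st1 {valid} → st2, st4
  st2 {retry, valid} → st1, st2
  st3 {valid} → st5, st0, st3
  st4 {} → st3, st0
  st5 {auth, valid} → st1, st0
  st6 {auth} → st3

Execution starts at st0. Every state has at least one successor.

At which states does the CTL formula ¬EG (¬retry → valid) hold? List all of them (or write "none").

{st4, st6}

States satisfying ¬retry → valid: {st0, st1, st2, st3, st5}.
States satisfying EG (¬retry → valid): {st0, st1, st2, st3, st5}.
States satisfying ¬EG (¬retry → valid): {st4, st6}.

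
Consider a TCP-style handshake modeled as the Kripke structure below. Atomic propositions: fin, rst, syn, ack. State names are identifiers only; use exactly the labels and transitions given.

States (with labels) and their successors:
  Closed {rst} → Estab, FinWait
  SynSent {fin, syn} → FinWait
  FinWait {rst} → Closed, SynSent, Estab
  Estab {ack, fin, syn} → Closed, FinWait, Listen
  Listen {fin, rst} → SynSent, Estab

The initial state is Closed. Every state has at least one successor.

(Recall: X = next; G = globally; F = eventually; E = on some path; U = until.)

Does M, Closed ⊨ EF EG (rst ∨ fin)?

States satisfying EG (rst ∨ fin): {Closed, SynSent, FinWait, Estab, Listen}.
States satisfying EF EG (rst ∨ fin): {Closed, SynSent, FinWait, Estab, Listen}.
Some path from Closed reaches a state where EG (rst ∨ fin) holds.
Closed ∈ Sat(EF EG (rst ∨ fin)).

Yes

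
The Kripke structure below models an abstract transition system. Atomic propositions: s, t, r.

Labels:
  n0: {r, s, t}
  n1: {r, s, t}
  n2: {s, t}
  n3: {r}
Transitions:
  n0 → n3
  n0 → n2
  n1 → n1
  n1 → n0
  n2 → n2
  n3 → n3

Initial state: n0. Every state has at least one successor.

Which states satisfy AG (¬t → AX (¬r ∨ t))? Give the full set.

States satisfying ¬t → AX (¬r ∨ t): {n0, n1, n2}.
States satisfying AG (¬t → AX (¬r ∨ t)): {n2}.

{n2}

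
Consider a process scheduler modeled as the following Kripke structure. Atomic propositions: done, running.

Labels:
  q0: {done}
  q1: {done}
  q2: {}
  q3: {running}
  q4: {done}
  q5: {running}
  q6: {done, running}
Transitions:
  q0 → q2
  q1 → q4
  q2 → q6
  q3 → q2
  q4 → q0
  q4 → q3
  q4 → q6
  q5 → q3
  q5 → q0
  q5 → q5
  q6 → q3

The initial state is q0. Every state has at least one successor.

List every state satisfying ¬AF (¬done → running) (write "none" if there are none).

States satisfying ¬done → running: {q0, q1, q3, q4, q5, q6}.
States satisfying AF (¬done → running): {q0, q1, q2, q3, q4, q5, q6}.
States satisfying ¬AF (¬done → running): ∅.

none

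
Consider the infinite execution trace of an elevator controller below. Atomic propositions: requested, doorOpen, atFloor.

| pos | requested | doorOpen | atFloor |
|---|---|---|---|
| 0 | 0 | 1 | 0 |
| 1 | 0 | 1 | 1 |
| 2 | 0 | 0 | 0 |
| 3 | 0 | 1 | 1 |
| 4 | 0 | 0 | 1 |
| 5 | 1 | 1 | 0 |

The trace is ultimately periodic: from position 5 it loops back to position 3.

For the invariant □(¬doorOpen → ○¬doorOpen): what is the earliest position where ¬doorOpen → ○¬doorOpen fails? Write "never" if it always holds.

2

Check ¬doorOpen → ○¬doorOpen at each position in order: 0 ✓, 1 ✓.
At position 2 the labels are {} and the next position 3 has {atFloor, doorOpen}, so ¬doorOpen → ○¬doorOpen is false there. This is the first violation.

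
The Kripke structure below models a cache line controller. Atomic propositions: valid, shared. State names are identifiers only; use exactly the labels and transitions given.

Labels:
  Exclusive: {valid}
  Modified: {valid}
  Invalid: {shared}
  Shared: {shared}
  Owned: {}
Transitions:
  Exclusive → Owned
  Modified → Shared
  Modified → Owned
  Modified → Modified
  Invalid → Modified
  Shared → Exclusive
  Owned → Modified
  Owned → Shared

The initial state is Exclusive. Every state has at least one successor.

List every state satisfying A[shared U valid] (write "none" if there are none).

{Exclusive, Modified, Invalid, Shared}

States satisfying shared: {Invalid, Shared}.
States satisfying valid: {Exclusive, Modified}.
States satisfying A[shared U valid]: {Exclusive, Modified, Invalid, Shared}.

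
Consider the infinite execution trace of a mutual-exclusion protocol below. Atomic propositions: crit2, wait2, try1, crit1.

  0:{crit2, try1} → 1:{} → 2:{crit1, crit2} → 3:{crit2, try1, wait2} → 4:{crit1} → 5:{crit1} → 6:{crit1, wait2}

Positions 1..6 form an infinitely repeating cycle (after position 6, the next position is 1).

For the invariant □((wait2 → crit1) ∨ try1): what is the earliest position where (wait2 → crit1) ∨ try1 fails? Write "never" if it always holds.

never

(wait2 → crit1) ∨ try1 holds at every position 0..6, and those are all the positions the trace ever visits, so the invariant □((wait2 → crit1) ∨ try1) is never violated.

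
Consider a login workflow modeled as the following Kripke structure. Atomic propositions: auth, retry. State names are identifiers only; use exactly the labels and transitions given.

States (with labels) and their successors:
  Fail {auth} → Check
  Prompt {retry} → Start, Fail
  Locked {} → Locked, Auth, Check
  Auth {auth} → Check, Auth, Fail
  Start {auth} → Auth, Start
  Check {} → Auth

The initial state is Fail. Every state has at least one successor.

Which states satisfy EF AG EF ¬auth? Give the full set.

{Fail, Prompt, Locked, Auth, Start, Check}

States satisfying AG EF ¬auth: {Fail, Prompt, Locked, Auth, Start, Check}.
States satisfying EF AG EF ¬auth: {Fail, Prompt, Locked, Auth, Start, Check}.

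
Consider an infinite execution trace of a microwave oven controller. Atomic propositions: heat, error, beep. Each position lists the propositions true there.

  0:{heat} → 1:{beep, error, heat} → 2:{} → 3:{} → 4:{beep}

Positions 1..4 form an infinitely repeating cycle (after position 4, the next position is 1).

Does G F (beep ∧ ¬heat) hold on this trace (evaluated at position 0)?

F (beep ∧ ¬heat) holds at every position 0..4, and those are all positions ever visited, so G F (beep ∧ ¬heat) holds.

Satisfied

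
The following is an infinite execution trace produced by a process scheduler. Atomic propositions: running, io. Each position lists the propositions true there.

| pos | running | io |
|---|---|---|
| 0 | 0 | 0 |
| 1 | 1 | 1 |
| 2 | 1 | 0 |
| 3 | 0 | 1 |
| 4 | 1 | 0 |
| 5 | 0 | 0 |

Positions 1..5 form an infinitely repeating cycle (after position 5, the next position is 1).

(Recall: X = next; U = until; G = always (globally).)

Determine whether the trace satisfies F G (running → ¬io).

Does not hold

G (running → ¬io) is false at every position 0..5, so it never becomes true and F G (running → ¬io) fails.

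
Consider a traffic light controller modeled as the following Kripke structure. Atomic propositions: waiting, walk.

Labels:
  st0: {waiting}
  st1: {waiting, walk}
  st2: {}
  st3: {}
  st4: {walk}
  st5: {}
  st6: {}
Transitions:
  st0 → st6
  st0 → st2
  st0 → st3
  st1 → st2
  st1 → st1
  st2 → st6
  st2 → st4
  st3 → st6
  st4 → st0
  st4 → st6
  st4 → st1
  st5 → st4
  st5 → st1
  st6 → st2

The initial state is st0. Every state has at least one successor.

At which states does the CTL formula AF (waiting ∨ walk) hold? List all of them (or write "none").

{st0, st1, st4, st5}

States satisfying waiting ∨ walk: {st0, st1, st4}.
States satisfying AF (waiting ∨ walk): {st0, st1, st4, st5}.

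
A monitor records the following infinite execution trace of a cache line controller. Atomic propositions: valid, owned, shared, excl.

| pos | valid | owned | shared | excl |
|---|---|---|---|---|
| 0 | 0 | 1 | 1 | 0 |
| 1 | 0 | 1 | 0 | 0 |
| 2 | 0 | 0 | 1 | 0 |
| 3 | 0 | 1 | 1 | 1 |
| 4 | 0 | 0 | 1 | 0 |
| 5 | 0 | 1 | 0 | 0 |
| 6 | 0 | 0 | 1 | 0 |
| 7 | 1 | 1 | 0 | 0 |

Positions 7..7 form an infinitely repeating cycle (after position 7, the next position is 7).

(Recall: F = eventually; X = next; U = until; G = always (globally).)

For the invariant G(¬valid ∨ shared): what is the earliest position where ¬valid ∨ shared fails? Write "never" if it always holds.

Check ¬valid ∨ shared at each position in order: 0 ✓, 1 ✓, 2 ✓, 3 ✓, 4 ✓, 5 ✓, 6 ✓.
At position 7 the labels are {owned, valid}, so ¬valid ∨ shared is false there. This is the first violation.

7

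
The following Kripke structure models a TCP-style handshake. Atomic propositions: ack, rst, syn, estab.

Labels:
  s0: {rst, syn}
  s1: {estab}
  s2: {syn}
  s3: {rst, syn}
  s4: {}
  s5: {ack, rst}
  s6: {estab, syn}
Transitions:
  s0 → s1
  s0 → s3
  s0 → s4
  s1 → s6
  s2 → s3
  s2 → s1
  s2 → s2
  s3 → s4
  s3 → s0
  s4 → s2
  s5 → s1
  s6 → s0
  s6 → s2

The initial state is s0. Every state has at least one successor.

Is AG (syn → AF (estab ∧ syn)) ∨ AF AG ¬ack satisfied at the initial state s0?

States satisfying syn → AF (estab ∧ syn): {s1, s4, s5, s6}.
States satisfying AG (syn → AF (estab ∧ syn)): ∅.
States satisfying AG ¬ack: {s0, s1, s2, s3, s4, s6}.
States satisfying AF AG ¬ack: {s0, s1, s2, s3, s4, s5, s6}.
States satisfying AG (syn → AF (estab ∧ syn)) ∨ AF AG ¬ack: {s0, s1, s2, s3, s4, s5, s6}.
s0 ∈ Sat(AG (syn → AF (estab ∧ syn)) ∨ AF AG ¬ack).

Satisfied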